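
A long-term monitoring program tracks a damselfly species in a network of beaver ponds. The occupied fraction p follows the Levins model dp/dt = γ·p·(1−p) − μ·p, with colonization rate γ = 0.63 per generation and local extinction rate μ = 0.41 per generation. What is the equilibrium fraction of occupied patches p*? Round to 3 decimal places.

Setting dp/dt = 0 and dividing through by p* gives γ·(1−p*) = μ.
So p* = 1 − μ/γ = 1 − 0.41/0.63 = 1 − 0.6508 = 0.3492.

0.349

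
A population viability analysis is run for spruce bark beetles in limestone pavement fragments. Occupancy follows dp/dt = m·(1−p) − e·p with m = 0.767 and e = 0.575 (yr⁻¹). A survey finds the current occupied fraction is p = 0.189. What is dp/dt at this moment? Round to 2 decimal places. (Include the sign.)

0.51

Colonization term: m·(1−p) = 0.767×0.8110 = 0.62204.
Extinction term: e·p = 0.10867.
dp/dt = 0.62204 − 0.10867 = 0.51336.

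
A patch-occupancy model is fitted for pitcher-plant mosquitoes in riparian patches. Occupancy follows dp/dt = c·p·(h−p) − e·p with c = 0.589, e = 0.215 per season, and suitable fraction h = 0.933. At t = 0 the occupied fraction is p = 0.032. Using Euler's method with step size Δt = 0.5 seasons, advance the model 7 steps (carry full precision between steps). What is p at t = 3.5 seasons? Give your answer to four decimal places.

Update rule: p ← p + [c·p·(h−p) − e·p]·Δt with Δt = 0.5.
t = 0.5: p = 0.03200 + (+0.00505) = 0.03705
t = 1: p = 0.03705 + (+0.00579) = 0.04284
t = 1.5: p = 0.04284 + (+0.00663) = 0.04947
t = 2: p = 0.04947 + (+0.00755) = 0.05702
t = 2.5: p = 0.05702 + (+0.00858) = 0.06560
t = 3: p = 0.06560 + (+0.00971) = 0.07531
t = 3.5: p = 0.07531 + (+0.01093) = 0.08624

0.0862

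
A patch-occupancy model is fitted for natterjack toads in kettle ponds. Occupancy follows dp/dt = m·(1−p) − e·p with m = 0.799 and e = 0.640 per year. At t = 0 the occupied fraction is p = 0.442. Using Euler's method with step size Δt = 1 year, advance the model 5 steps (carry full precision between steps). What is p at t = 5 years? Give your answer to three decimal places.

0.557

Update rule: p ← p + [m·(1−p) − e·p]·Δt with Δt = 1.
t = 1: p = 0.44200 + (+0.16296) = 0.60496
t = 2: p = 0.60496 + (-0.07154) = 0.53342
t = 3: p = 0.53342 + (+0.03141) = 0.56483
t = 4: p = 0.56483 + (-0.01379) = 0.55104
t = 5: p = 0.55104 + (+0.00605) = 0.55709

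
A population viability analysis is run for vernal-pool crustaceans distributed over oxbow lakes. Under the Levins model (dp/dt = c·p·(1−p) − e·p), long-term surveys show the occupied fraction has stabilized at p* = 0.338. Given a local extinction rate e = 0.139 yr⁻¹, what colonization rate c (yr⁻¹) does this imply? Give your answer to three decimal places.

0.210

At equilibrium c(1−p*) = e, so c = e/(1−p*).
c = 0.139/(1 − 0.338) = 0.139/0.6620 = 0.2100.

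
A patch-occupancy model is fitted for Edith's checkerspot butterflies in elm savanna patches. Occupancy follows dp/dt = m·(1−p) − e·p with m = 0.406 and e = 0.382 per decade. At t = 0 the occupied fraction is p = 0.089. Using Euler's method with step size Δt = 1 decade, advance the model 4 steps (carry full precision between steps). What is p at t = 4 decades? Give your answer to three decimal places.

0.514

Update rule: p ← p + [m·(1−p) − e·p]·Δt with Δt = 1.
p: 0.08900 → 0.42487  (Δp = +0.33587)
p: 0.42487 → 0.49607  (Δp = +0.07120)
p: 0.49607 → 0.51117  (Δp = +0.01510)
p: 0.51117 → 0.51437  (Δp = +0.00320)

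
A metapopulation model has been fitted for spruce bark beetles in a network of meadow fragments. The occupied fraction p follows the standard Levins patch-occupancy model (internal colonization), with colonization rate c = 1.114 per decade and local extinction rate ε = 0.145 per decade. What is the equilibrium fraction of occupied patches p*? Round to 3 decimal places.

Setting dp/dt = 0 and dividing through by p* gives c·(1−p*) = ε.
So p* = 1 − ε/c = 1 − 0.145/1.114 = 1 − 0.1302 = 0.8698.

0.870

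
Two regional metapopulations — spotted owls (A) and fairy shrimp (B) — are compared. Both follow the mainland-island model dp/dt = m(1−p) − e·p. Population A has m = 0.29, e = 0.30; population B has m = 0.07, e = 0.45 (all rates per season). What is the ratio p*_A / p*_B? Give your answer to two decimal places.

3.65

A: p*_A = m/(m+e) = 0.29/0.5900 = 0.4915.
B: p*_B = 0.07/0.5200 = 0.1346.
p*_A / p*_B = 0.4915/0.1346 = 3.6513.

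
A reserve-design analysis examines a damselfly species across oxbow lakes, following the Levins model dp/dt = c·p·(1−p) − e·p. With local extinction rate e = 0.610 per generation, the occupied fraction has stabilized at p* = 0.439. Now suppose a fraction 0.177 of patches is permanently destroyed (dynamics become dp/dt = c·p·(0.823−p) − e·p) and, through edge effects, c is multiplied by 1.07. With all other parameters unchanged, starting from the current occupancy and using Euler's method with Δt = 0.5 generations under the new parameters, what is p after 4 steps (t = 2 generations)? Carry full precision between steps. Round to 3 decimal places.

0.348

Balance c(1−p*) = e gives c = e/(1 − 0.43900) = 0.610/0.56100 = 1.08734.
Starting from p₀ = 0.43900; update p ← p + (dp/dt)·Δt with the new parameters.
t = 0.5: p = 0.43900 + (-0.03583) = 0.40317
t = 1: p = 0.40317 + (-0.02450) = 0.37867
t = 1.5: p = 0.37867 + (-0.01762) = 0.36105
t = 2: p = 0.36105 + (-0.01310) = 0.34796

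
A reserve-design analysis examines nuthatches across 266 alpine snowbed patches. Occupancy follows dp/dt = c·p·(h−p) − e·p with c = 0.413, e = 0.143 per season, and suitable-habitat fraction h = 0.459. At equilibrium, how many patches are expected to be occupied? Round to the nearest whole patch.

p* = h − e/c = 0.459 − 0.3462 = 0.1128.
Expected occupied patches = N × p* = 266 × 0.1128 = 29.99 ≈ 30.

30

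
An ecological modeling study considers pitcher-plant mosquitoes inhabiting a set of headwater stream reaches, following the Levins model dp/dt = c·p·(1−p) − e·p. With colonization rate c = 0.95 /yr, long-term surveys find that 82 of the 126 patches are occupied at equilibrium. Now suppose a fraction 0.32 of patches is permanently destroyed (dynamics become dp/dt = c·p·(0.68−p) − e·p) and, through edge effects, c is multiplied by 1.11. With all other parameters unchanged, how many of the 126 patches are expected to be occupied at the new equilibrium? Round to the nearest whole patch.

Observed p* = 82/126 = 0.65079.
Balance c(1−p*) = e gives e = 0.95×(1 − 0.65079) = 0.33175.
New p* = 0.68 − e/c = 0.68 − 0.33175/1.05450 = 0.36540.
Expected occupied = 126 × 0.36540 = 46.04 ≈ 46.

46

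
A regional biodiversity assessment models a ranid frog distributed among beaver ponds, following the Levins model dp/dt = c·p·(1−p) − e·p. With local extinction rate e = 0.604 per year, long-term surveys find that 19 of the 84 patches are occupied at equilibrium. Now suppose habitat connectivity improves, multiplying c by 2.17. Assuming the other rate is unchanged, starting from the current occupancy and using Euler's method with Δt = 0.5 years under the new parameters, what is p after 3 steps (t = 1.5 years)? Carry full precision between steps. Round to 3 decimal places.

Observed p* = 19/84 = 0.22619.
Balance c(1−p*) = e gives c = e/(1 − 0.22619) = 0.604/0.77381 = 0.78055.
Starting from p₀ = 0.22619; update p ← p + (dp/dt)·Δt with the new parameters.
step 1: Δp = +0.07992, p = 0.30611
step 2: Δp = +0.08744, p = 0.39355
step 3: Δp = +0.08328, p = 0.47683

0.477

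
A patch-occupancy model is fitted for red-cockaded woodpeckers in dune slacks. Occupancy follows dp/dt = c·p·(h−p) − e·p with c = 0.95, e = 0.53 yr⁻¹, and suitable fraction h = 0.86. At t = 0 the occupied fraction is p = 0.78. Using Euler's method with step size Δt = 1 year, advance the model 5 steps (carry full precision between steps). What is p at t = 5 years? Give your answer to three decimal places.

0.324

Update rule: p ← p + [c·p·(h−p) − e·p]·Δt with Δt = 1.
step 1: Δp = -0.35412, p = 0.42588
step 2: Δp = -0.05008, p = 0.37580
step 3: Δp = -0.02631, p = 0.34949
step 4: Δp = -0.01573, p = 0.33376
step 5: Δp = -0.01004, p = 0.32372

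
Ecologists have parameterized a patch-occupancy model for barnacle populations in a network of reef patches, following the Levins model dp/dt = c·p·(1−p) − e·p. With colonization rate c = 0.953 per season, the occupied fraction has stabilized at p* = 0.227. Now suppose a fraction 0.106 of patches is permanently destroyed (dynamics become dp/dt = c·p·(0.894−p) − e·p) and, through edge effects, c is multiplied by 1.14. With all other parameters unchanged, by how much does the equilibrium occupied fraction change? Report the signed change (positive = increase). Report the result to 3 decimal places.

Balance c(1−p*) = e gives e = 0.953×(1 − 0.22700) = 0.73667.
New p* = 0.894 − e/c = 0.894 − 0.73667/1.08642 = 0.21593.
Δp* = 0.21593 − 0.22700 = -0.01107.

-0.011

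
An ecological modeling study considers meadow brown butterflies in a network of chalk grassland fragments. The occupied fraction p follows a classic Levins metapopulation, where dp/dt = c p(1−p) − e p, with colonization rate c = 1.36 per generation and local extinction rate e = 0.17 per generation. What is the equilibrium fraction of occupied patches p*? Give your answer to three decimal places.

0.875

At equilibrium, colonization balances extinction: c·p*·(1−p*) = e·p*.
So p* = 1 − e/c = 1 − 0.17/1.36 = 1 − 0.1250 = 0.8750.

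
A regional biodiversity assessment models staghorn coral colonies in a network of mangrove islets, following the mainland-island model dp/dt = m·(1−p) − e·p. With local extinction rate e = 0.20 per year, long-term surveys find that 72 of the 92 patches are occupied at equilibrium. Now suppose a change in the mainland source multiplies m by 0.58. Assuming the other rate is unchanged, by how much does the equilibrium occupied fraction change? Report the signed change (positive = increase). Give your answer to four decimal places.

-0.1064

Observed p* = 72/92 = 0.78261.
Balance m(1−p*) = e·p* gives m = e·p*/(1−p*) = 0.20×0.78261/0.21739 = 0.72001.
New p* = m/(m+e) = 0.41761/(0.41761+0.20000) = 0.67617.
Δp* = 0.67617 − 0.78261 = -0.10644.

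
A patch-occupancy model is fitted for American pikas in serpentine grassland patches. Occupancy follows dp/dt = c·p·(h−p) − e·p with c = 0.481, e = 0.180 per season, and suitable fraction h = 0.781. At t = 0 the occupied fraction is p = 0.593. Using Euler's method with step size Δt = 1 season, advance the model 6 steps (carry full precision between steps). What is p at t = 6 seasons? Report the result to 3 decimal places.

0.442

Update rule: p ← p + [c·p·(h−p) − e·p]·Δt with Δt = 1.
t = 1: p = 0.59300 + (-0.05312) = 0.53988
t = 2: p = 0.53988 + (-0.03457) = 0.50532
t = 3: p = 0.50532 + (-0.02395) = 0.48137
t = 4: p = 0.48137 + (-0.01727) = 0.46410
t = 5: p = 0.46410 + (-0.01280) = 0.45130
t = 6: p = 0.45130 + (-0.00966) = 0.44164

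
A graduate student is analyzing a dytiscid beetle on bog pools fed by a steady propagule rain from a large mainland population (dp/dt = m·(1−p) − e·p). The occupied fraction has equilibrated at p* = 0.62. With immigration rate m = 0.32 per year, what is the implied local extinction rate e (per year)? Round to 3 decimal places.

At equilibrium m(1−p*) = e·p*, so e = m(1−p*)/p*.
e = 0.32 × 0.3800 / 0.62 = 0.1961.

0.196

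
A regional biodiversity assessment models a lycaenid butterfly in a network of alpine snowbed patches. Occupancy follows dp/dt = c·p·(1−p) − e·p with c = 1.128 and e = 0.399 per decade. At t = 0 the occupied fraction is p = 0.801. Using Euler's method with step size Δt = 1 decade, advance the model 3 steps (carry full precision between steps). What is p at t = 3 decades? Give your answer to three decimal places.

0.647

Update rule: p ← p + [c·p·(1−p) − e·p]·Δt with Δt = 1.
t = 1: p = 0.80100 + (-0.13980) = 0.66120
t = 2: p = 0.66120 + (-0.01113) = 0.65007
t = 3: p = 0.65007 + (-0.00278) = 0.64729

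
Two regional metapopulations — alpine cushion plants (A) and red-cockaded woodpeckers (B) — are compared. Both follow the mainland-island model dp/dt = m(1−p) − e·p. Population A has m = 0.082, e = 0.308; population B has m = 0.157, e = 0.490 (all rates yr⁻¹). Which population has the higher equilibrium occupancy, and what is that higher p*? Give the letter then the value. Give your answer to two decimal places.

A: p*_A = m/(m+e) = 0.082/0.3900 = 0.2103.
B: p*_B = 0.157/0.6470 = 0.2427.
B is higher at 0.2427.

B, 0.24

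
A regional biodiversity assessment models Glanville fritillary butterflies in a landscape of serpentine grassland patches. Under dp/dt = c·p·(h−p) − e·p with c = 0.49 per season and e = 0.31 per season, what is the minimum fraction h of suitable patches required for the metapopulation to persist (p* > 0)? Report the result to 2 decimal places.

0.63

p* = h − e/c is positive only when h > e/c.
h_min = e/c = 0.31/0.49 = 0.6327.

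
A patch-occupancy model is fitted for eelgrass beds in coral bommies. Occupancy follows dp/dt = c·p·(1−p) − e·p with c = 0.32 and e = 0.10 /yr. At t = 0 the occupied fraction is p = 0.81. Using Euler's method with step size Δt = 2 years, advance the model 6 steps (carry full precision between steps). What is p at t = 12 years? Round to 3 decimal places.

0.690

Update rule: p ← p + [c·p·(1−p) − e·p]·Δt with Δt = 2.
  1  |  dp/dt·Δt = -0.063504  |  p_1 = 0.746496
  2  |  dp/dt·Δt = -0.028186  |  p_2 = 0.718310
  3  |  dp/dt·Δt = -0.014164  |  p_3 = 0.704146
  4  |  dp/dt·Δt = -0.007502  |  p_4 = 0.696645
  5  |  dp/dt·Δt = -0.004077  |  p_5 = 0.692567
  6  |  dp/dt·Δt = -0.002246  |  p_6 = 0.690321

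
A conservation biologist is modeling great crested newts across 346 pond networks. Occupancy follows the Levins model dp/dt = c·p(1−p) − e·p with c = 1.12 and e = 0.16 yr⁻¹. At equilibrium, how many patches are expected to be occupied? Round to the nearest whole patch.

297

p* = 1 − e/c = 1 − 0.16/1.12 = 0.8571.
Expected occupied patches = N × p* = 346 × 0.8571 = 296.57 ≈ 297.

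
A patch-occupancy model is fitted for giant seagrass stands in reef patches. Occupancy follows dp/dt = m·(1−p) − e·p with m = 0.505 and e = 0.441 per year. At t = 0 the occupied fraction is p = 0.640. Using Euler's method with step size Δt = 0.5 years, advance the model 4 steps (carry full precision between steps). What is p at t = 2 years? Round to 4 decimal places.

Update rule: p ← p + [m·(1−p) − e·p]·Δt with Δt = 0.5.
t = 0.5: p = 0.64000 + (-0.05022) = 0.58978
t = 1: p = 0.58978 + (-0.02647) = 0.56331
t = 1.5: p = 0.56331 + (-0.01395) = 0.54937
t = 2: p = 0.54937 + (-0.00735) = 0.54202

0.5420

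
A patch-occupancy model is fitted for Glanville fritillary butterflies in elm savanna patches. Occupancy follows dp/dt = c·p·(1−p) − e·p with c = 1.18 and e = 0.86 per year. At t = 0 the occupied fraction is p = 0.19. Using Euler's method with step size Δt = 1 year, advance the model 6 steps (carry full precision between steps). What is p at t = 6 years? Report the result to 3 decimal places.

Update rule: p ← p + [c·p·(1−p) − e·p]·Δt with Δt = 1.
p: 0.19000 → 0.20820  (Δp = +0.01820)
p: 0.20820 → 0.22368  (Δp = +0.01547)
p: 0.22368 → 0.23622  (Δp = +0.01254)
p: 0.23622 → 0.24596  (Δp = +0.00975)
p: 0.24596 → 0.25328  (Δp = +0.00732)
p: 0.25328 → 0.25863  (Δp = +0.00535)

0.259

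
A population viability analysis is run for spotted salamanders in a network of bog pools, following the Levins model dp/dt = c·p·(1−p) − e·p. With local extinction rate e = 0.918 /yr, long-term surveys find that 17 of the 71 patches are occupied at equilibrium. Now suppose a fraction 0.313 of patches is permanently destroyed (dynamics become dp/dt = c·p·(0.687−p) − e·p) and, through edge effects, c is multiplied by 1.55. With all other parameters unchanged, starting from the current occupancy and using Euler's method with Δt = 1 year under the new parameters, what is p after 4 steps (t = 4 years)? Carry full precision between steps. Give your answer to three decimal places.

Observed p* = 17/71 = 0.23944.
Balance c(1−p*) = e gives c = e/(1 − 0.23944) = 0.918/0.76056 = 1.20700.
Starting from p₀ = 0.23944; update p ← p + (dp/dt)·Δt with the new parameters.
t = 1: p = 0.23944 + (-0.01932) = 0.22012
t = 2: p = 0.22012 + (-0.00980) = 0.21032
t = 3: p = 0.21032 + (-0.00551) = 0.20481
t = 4: p = 0.20481 + (-0.00325) = 0.20155

0.202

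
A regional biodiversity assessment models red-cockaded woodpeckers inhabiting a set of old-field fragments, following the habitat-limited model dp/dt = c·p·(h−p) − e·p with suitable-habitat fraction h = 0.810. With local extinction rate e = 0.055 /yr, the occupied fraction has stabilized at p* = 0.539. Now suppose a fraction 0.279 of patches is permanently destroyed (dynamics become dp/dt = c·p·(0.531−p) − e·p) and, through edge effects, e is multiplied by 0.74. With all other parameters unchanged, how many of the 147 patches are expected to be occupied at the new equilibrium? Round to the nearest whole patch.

Balance c(h−p*) = e gives c = e/(0.81 − 0.53900) = 0.055/0.27100 = 0.20295.
New p* = 0.531 − e/c = 0.531 − 0.04070/0.20295 = 0.33046.
Expected occupied = 147 × 0.33046 = 48.58 ≈ 49.

49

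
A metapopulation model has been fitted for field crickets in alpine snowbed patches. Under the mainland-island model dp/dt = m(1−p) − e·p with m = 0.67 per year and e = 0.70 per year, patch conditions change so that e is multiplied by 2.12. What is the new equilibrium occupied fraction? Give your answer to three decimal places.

0.311

Before: p* = 0.67/(0.67+0.70) = 0.4891.
After: m = 0.67, e = 1.484; p* = 0.67/2.1540 = 0.3110.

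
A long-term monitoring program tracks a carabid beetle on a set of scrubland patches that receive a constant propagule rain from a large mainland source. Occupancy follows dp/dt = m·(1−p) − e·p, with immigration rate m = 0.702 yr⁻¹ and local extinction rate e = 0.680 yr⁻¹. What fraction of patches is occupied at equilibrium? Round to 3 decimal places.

0.508

At equilibrium the propagule rain into empty patches balances local extinction: m(1−p*) = e·p*.
p* = m/(m+e) = 0.702/(0.702+0.680) = 0.702/1.3820 = 0.5080.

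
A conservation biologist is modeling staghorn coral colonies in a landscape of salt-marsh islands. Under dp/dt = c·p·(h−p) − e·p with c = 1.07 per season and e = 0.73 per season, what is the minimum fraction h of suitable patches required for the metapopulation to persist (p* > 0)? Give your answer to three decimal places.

0.682

p* = h − e/c is positive only when h > e/c.
h_min = e/c = 0.73/1.07 = 0.6822.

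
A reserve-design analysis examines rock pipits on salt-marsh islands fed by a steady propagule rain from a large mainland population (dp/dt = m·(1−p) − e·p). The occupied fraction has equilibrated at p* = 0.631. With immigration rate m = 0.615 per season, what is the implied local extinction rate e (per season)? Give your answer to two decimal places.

At equilibrium m(1−p*) = e·p*, so e = m(1−p*)/p*.
e = 0.615 × 0.3690 / 0.631 = 0.3596.

0.36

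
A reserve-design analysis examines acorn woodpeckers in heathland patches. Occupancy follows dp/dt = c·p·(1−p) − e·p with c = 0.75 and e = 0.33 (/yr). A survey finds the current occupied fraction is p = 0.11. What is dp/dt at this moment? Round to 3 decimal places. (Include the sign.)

Colonization term: c·p·(1−p) = 0.75×0.11×0.8900 = 0.07343.
Extinction term: e·p = 0.03630.
dp/dt = 0.07343 − 0.03630 = 0.03713.

0.037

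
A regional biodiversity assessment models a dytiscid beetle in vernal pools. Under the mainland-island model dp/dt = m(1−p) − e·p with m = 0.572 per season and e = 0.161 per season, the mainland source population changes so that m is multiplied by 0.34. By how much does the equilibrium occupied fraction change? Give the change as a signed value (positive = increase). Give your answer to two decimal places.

Before: p* = 0.572/(0.572+0.161) = 0.7804.
After: m = 0.19448, e = 0.161; p* = 0.19448/0.3555 = 0.5471.
Δp* = 0.5471 − 0.7804 = -0.2333.

-0.23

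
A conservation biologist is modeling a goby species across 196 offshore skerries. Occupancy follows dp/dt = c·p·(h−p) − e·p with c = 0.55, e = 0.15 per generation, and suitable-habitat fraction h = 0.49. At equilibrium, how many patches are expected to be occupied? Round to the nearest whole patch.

p* = h − e/c = 0.49 − 0.2727 = 0.2173.
Expected occupied patches = N × p* = 196 × 0.2173 = 42.59 ≈ 43.

43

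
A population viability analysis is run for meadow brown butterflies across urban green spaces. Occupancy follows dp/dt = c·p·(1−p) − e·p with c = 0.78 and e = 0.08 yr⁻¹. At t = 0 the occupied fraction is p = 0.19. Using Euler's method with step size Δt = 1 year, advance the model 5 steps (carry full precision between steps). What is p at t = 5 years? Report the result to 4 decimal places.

0.8263

Update rule: p ← p + [c·p·(1−p) − e·p]·Δt with Δt = 1.
step 1: Δp = +0.10484, p = 0.29484
step 2: Δp = +0.13858, p = 0.43342
step 3: Δp = +0.15687, p = 0.59029
step 4: Δp = +0.14142, p = 0.73171
step 5: Δp = +0.09459, p = 0.82630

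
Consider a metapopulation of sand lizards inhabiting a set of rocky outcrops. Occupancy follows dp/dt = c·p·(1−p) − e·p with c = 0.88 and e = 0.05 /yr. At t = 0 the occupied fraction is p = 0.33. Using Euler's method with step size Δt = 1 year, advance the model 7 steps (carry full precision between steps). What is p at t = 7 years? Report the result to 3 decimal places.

Update rule: p ← p + [c·p·(1−p) − e·p]·Δt with Δt = 1.
t = 1: p = 0.33000 + (+0.17807) = 0.50807
t = 2: p = 0.50807 + (+0.19454) = 0.70261
t = 3: p = 0.70261 + (+0.14875) = 0.85135
t = 4: p = 0.85135 + (+0.06880) = 0.92015
t = 5: p = 0.92015 + (+0.01865) = 0.93880
t = 6: p = 0.93880 + (+0.00362) = 0.94242
t = 7: p = 0.94242 + (+0.00063) = 0.94305

0.943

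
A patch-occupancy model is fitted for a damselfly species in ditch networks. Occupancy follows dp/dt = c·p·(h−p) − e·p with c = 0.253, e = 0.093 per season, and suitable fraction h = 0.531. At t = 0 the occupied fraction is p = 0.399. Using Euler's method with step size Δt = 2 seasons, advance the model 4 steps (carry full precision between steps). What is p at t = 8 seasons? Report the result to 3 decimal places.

Update rule: p ← p + [c·p·(h−p) − e·p]·Δt with Δt = 2.
p: 0.39900 → 0.35144  (Δp = -0.04756)
p: 0.35144 → 0.31800  (Δp = -0.03344)
p: 0.31800 → 0.29313  (Δp = -0.02487)
p: 0.29313 → 0.27389  (Δp = -0.01924)

0.274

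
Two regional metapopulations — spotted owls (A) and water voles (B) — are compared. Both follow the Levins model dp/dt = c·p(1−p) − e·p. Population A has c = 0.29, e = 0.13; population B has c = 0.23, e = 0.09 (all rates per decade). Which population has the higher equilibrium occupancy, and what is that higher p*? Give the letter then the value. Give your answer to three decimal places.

A: p*_A = 1 − 0.13/0.29 = 0.5517.
B: p*_B = 1 − 0.09/0.23 = 0.6087.
B is higher at 0.6087.

B, 0.609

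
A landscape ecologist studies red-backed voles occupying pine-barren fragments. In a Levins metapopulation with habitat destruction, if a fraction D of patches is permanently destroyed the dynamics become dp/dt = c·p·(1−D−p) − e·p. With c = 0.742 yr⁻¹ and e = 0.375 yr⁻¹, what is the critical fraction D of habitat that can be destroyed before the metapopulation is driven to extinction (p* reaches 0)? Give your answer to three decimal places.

The nontrivial equilibrium is p* = (1−D) − e/c; extinction occurs when this hits zero.
So D_crit = 1 − e/c = 1 − 0.375/0.742 = 1 − 0.5054 = 0.4946.
This equals the undisturbed p*, a classic result of Lande's extension.

0.495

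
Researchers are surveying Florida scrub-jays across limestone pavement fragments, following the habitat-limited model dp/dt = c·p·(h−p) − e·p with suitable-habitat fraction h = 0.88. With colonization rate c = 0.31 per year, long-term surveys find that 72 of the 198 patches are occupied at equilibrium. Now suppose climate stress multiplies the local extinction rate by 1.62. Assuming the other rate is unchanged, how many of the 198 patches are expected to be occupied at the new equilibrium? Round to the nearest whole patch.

Observed p* = 72/198 = 0.36364.
Balance c(h−p*) = e gives e = 0.31×(0.88 − 0.36364) = 0.16007.
New p* = 0.88 − e/c = 0.88 − 0.25931/0.31000 = 0.04352.
Expected occupied = 198 × 0.04352 = 8.62 ≈ 9.

9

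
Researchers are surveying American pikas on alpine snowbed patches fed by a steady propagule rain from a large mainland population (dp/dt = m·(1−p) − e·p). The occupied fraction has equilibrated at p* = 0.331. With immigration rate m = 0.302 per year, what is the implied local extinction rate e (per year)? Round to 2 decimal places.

At equilibrium m(1−p*) = e·p*, so e = m(1−p*)/p*.
e = 0.302 × 0.6690 / 0.331 = 0.6104.

0.61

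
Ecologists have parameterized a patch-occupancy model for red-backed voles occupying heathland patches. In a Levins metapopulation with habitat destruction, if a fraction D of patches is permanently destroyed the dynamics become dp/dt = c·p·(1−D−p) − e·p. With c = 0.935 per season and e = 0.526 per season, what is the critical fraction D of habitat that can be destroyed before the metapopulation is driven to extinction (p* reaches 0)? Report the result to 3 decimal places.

The nontrivial equilibrium is p* = (1−D) − e/c; extinction occurs when this hits zero.
So D_crit = 1 − e/c = 1 − 0.526/0.935 = 1 − 0.5626 = 0.4374.
Note this equals the original equilibrium occupancy — the Levins extinction-debt result.

0.437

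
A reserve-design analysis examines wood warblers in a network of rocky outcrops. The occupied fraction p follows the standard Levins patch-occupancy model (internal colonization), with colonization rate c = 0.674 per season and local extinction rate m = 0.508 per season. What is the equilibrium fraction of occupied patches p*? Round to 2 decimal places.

0.25

At equilibrium, colonization balances extinction: c·p*·(1−p*) = m·p*.
So p* = 1 − m/c = 1 − 0.508/0.674 = 1 − 0.7537 = 0.2463.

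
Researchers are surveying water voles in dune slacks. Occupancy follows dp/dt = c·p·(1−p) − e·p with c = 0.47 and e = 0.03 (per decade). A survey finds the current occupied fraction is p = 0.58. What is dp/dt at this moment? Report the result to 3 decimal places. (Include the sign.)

Colonization term: c·p·(1−p) = 0.47×0.58×0.4200 = 0.11449.
Extinction term: e·p = 0.01740.
dp/dt = 0.11449 − 0.01740 = 0.09709.

0.097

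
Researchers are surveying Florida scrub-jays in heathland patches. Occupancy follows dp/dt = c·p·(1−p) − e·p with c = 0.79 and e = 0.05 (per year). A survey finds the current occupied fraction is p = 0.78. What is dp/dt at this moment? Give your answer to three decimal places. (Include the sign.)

Colonization term: c·p·(1−p) = 0.79×0.78×0.2200 = 0.13556.
Extinction term: e·p = 0.03900.
dp/dt = 0.13556 − 0.03900 = 0.09656.

0.097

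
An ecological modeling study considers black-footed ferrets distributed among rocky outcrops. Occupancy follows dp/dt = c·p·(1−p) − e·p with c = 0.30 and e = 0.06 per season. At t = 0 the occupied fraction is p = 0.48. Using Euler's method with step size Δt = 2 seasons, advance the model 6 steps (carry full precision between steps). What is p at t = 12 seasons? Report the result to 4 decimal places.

Update rule: p ← p + [c·p·(1−p) − e·p]·Δt with Δt = 2.
  1  |  dp/dt·Δt = +0.092160  |  p_1 = 0.572160
  2  |  dp/dt·Δt = +0.078217  |  p_2 = 0.650377
  3  |  dp/dt·Δt = +0.058387  |  p_3 = 0.708764
  4  |  dp/dt·Δt = +0.038799  |  p_4 = 0.747563
  5  |  dp/dt·Δt = +0.023520  |  p_5 = 0.771083
  6  |  dp/dt·Δt = +0.013379  |  p_6 = 0.784461

0.7845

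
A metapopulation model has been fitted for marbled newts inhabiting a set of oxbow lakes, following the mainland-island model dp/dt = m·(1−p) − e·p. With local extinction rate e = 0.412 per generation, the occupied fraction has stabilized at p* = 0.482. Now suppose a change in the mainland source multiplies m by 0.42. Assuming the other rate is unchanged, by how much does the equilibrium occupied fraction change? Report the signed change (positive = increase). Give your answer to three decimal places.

-0.201

Balance m(1−p*) = e·p* gives m = e·p*/(1−p*) = 0.412×0.48200/0.51800 = 0.38337.
New p* = m/(m+e) = 0.16102/(0.16102+0.41200) = 0.28100.
Δp* = 0.28100 − 0.48200 = -0.20100.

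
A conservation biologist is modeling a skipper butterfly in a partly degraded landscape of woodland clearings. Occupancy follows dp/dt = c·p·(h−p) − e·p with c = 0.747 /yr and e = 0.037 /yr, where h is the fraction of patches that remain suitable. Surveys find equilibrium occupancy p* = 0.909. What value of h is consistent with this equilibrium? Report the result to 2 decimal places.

At equilibrium c(h−p*) = e, so h = p* + e/c.
h = 0.909 + 0.037/0.747 = 0.909 + 0.0495 = 0.9585.

0.96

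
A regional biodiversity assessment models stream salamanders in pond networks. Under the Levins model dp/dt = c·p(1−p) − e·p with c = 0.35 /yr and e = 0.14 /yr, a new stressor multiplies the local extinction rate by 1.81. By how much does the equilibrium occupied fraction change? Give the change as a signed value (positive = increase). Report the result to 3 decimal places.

Before: p* = 1 − 0.14/0.35 = 0.6000.
After the change, c = 0.35, e = 0.2534, so p* = 1 − 0.2534/0.35 = 0.2760.
Δp* = 0.2760 − 0.6000 = -0.3240.

-0.324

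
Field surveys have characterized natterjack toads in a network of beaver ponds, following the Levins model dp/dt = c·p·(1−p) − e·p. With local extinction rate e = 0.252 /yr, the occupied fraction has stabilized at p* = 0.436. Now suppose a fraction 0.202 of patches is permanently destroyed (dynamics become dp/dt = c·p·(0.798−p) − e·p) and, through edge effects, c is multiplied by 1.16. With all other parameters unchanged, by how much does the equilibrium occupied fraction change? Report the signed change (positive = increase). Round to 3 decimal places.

Balance c(1−p*) = e gives c = e/(1 − 0.43600) = 0.252/0.56400 = 0.44681.
New p* = 0.798 − e/c = 0.798 − 0.25200/0.51830 = 0.31180.
Δp* = 0.31180 − 0.43600 = -0.12420.

-0.124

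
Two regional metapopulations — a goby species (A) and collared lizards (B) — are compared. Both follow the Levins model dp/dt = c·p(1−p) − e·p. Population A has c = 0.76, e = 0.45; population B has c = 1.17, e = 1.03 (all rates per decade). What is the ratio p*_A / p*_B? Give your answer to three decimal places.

A: p*_A = 1 − 0.45/0.76 = 0.4079.
B: p*_B = 1 − 1.03/1.17 = 0.1197.
p*_A / p*_B = 0.4079/0.1197 = 3.4088.

3.409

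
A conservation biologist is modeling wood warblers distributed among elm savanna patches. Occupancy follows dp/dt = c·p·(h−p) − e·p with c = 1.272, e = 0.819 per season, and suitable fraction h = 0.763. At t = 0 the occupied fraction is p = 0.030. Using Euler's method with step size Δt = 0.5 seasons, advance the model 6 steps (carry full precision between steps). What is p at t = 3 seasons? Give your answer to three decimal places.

Update rule: p ← p + [c·p·(h−p) − e·p]·Δt with Δt = 0.5.
p: 0.03000 → 0.03170  (Δp = +0.00170)
p: 0.03170 → 0.03346  (Δp = +0.00176)
p: 0.03346 → 0.03529  (Δp = +0.00182)
p: 0.03529 → 0.03717  (Δp = +0.00188)
p: 0.03717 → 0.03911  (Δp = +0.00194)
p: 0.03911 → 0.04110  (Δp = +0.00199)

0.041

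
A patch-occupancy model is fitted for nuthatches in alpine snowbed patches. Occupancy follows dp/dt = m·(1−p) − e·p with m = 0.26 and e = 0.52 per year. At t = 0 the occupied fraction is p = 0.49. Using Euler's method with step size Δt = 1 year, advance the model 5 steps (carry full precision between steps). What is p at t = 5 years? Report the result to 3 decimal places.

0.333

Update rule: p ← p + [m·(1−p) − e·p]·Δt with Δt = 1.
step 1: Δp = -0.12220, p = 0.36780
step 2: Δp = -0.02688, p = 0.34092
step 3: Δp = -0.00591, p = 0.33500
step 4: Δp = -0.00130, p = 0.33370
step 5: Δp = -0.00029, p = 0.33341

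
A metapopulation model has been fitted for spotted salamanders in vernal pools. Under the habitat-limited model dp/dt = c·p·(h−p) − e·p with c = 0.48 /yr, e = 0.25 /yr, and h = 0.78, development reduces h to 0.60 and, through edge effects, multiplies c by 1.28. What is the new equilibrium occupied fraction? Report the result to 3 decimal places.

Before: p* = h − e/c = 0.78 − 0.25/0.48 = 0.78 − 0.5208 = 0.2592.
After: c = 0.6144, e = 0.25, h = 0.60; p* = 0.60 − 0.25/0.6144 = 0.1931.

0.193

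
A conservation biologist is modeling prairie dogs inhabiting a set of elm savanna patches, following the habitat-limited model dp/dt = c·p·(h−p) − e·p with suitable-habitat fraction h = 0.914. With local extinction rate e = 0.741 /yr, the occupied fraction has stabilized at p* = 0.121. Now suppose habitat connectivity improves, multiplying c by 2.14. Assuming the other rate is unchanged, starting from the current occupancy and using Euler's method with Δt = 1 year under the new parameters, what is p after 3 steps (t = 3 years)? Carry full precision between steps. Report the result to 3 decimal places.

0.496

Balance c(h−p*) = e gives c = e/(0.914 − 0.12100) = 0.741/0.79300 = 0.93443.
Starting from p₀ = 0.12100; update p ← p + (dp/dt)·Δt with the new parameters.
  1  |  dp/dt·Δt = +0.102214  |  p_1 = 0.223214
  2  |  dp/dt·Δt = +0.142934  |  p_2 = 0.366148
  3  |  dp/dt·Δt = +0.129809  |  p_3 = 0.495956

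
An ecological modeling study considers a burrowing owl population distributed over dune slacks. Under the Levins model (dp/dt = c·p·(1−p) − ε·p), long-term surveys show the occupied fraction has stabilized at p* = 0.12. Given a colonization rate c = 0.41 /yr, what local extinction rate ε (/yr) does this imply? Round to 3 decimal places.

At equilibrium c(1−p*) = ε.
ε = 0.41 × (1 − 0.12) = 0.41 × 0.8800 = 0.3608.

0.361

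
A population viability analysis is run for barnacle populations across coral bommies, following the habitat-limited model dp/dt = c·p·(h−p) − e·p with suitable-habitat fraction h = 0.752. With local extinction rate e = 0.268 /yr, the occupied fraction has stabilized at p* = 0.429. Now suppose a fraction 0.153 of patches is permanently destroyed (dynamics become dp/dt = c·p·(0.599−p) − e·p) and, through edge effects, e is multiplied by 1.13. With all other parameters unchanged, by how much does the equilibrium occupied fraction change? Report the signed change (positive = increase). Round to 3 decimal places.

-0.195

Balance c(h−p*) = e gives c = e/(0.752 − 0.42900) = 0.268/0.32300 = 0.82972.
New p* = 0.599 − e/c = 0.599 − 0.30284/0.82972 = 0.23401.
Δp* = 0.23401 − 0.42900 = -0.19499.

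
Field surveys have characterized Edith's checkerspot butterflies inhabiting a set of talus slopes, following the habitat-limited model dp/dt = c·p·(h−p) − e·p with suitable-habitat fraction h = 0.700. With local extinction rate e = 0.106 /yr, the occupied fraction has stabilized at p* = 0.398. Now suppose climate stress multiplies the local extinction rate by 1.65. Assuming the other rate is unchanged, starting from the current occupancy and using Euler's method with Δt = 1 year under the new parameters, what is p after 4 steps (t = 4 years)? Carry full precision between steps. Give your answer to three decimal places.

Balance c(h−p*) = e gives c = e/(0.7 − 0.39800) = 0.106/0.30200 = 0.35099.
Starting from p₀ = 0.39800; update p ← p + (dp/dt)·Δt with the new parameters.
step 1: Δp = -0.02742, p = 0.37058
step 2: Δp = -0.02197, p = 0.34861
step 3: Δp = -0.01798, p = 0.33064
step 4: Δp = -0.01496, p = 0.31567

0.316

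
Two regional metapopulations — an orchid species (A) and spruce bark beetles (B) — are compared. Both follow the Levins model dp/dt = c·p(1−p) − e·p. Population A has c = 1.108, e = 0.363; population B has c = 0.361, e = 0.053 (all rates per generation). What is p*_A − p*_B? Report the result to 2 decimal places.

A: p*_A = 1 − 0.363/1.108 = 0.6724.
B: p*_B = 1 − 0.053/0.361 = 0.8532.
p*_A − p*_B = 0.6724 − 0.8532 = -0.1808.

-0.18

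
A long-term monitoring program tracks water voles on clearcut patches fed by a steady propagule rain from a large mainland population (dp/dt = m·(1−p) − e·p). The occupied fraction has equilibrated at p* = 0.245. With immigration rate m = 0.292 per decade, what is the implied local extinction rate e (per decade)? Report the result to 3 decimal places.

At equilibrium m(1−p*) = e·p*, so e = m(1−p*)/p*.
e = 0.292 × 0.7550 / 0.245 = 0.8998.

0.900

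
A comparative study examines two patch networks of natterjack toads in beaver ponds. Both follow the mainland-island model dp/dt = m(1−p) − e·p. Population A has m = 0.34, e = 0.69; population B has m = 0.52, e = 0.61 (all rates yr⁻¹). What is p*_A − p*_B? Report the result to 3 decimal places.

A: p*_A = m/(m+e) = 0.34/1.0300 = 0.3301.
B: p*_B = 0.52/1.1300 = 0.4602.
p*_A − p*_B = 0.3301 − 0.4602 = -0.1301.

-0.130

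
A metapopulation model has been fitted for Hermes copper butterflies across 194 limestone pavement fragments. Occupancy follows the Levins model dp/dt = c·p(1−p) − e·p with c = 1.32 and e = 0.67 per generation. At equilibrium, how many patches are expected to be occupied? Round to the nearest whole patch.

96

p* = 1 − e/c = 1 − 0.67/1.32 = 0.4924.
Expected occupied patches = N × p* = 194 × 0.4924 = 95.53 ≈ 96.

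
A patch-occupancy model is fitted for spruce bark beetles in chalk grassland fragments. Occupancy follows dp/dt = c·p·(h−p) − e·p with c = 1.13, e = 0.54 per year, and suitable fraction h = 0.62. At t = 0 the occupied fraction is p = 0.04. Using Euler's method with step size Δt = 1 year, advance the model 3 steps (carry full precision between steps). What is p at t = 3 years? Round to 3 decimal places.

0.055

Update rule: p ← p + [c·p·(h−p) − e·p]·Δt with Δt = 1.
  1  |  dp/dt·Δt = +0.004616  |  p_1 = 0.044616
  2  |  dp/dt·Δt = +0.004916  |  p_2 = 0.049532
  3  |  dp/dt·Δt = +0.005182  |  p_3 = 0.054714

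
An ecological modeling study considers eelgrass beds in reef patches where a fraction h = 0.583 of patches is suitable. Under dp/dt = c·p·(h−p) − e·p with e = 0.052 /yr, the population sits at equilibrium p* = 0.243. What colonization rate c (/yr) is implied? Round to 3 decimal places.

At equilibrium c(h−p*) = e, so c = e/(h−p*).
c = 0.052/(0.583 − 0.243) = 0.052/0.3400 = 0.1529.

0.153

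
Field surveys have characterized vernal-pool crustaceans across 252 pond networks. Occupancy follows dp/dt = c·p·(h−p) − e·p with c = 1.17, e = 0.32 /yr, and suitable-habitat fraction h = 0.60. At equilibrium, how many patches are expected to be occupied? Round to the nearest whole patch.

p* = h − e/c = 0.60 − 0.2735 = 0.3265.
Expected occupied patches = N × p* = 252 × 0.3265 = 82.28 ≈ 82.

82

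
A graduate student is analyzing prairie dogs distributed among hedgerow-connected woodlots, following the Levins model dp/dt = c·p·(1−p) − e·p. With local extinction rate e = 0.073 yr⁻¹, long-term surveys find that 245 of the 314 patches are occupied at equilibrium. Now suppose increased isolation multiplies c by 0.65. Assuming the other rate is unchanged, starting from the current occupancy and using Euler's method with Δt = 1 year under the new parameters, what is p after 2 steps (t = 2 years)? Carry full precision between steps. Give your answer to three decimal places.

Observed p* = 245/314 = 0.78025.
Balance c(1−p*) = e gives c = e/(1 − 0.78025) = 0.073/0.21975 = 0.33220.
Starting from p₀ = 0.78025; update p ← p + (dp/dt)·Δt with the new parameters.
step 1: Δp = -0.01994, p = 0.76032
step 2: Δp = -0.01615, p = 0.74417

0.744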